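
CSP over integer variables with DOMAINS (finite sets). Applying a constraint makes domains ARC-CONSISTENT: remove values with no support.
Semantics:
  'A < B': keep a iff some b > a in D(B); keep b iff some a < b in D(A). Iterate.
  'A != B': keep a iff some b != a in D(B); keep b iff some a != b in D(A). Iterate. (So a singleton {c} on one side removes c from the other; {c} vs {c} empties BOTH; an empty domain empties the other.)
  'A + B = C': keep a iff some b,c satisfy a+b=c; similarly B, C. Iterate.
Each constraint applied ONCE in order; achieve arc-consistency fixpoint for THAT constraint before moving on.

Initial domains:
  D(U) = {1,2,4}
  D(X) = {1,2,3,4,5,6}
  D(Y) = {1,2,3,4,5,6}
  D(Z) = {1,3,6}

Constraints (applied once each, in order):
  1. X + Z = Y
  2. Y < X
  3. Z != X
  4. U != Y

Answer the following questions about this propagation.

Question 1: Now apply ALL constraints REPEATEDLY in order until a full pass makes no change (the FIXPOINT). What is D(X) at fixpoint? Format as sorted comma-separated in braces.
pass 0 (initial): D(X)={1,2,3,4,5,6}
pass 1: X {1,2,3,4,5,6}->{3,4,5}; Y {1,2,3,4,5,6}->{2,3,4}; Z {1,3,6}->{1,3}
pass 2: U {1,2,4}->{}; X {3,4,5}->{}; Y {2,3,4}->{}; Z {1,3}->{}
pass 3: no change
Fixpoint after 3 passes: D(X) = {}

Answer: {}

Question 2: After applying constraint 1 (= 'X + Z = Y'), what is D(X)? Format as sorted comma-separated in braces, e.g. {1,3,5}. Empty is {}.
Answer: {1,2,3,4,5}

Derivation:
Constraint 1 (X + Z = Y) on D(X)={1,2,3,4,5,6} D(Z)={1,3,6} D(Y)={1,2,3,4,5,6}: X {1,2,3,4,5,6}->{1,2,3,4,5}; Z {1,3,6}->{1,3}; Y {1,2,3,4,5,6}->{2,3,4,5,6}
So after constraint 1: D(X) = {1,2,3,4,5}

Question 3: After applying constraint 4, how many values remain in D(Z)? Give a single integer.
Answer: 2

Derivation:
Constraint 1 (X + Z = Y) on D(X)={1,2,3,4,5,6} D(Z)={1,3,6} D(Y)={1,2,3,4,5,6}: X {1,2,3,4,5,6}->{1,2,3,4,5}; Z {1,3,6}->{1,3}; Y {1,2,3,4,5,6}->{2,3,4,5,6}
Constraint 2 (Y < X) on D(Y)={2,3,4,5,6} D(X)={1,2,3,4,5}: Y {2,3,4,5,6}->{2,3,4}; X {1,2,3,4,5}->{3,4,5}
Constraint 3 (Z != X) on D(Z)={1,3} D(X)={3,4,5}: no change
Constraint 4 (U != Y) on D(U)={1,2,4} D(Y)={2,3,4}: no change
So after constraint 4: D(Z)={1,3}, size = 2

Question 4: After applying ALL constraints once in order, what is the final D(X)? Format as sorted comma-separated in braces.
Answer: {3,4,5}

Derivation:
Constraint 1 (X + Z = Y) on D(X)={1,2,3,4,5,6} D(Z)={1,3,6} D(Y)={1,2,3,4,5,6}: X {1,2,3,4,5,6}->{1,2,3,4,5}; Z {1,3,6}->{1,3}; Y {1,2,3,4,5,6}->{2,3,4,5,6}
Constraint 2 (Y < X) on D(Y)={2,3,4,5,6} D(X)={1,2,3,4,5}: Y {2,3,4,5,6}->{2,3,4}; X {1,2,3,4,5}->{3,4,5}
Constraint 3 (Z != X) on D(Z)={1,3} D(X)={3,4,5}: no change
Constraint 4 (U != Y) on D(U)={1,2,4} D(Y)={2,3,4}: no change
So after all 4 constraints: D(X) = {3,4,5}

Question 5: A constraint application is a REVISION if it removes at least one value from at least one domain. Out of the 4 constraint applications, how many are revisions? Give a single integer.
Constraint 1 (X + Z = Y) on D(X)={1,2,3,4,5,6} D(Z)={1,3,6} D(Y)={1,2,3,4,5,6}: X {1,2,3,4,5,6}->{1,2,3,4,5}; Z {1,3,6}->{1,3}; Y {1,2,3,4,5,6}->{2,3,4,5,6} => REVISION
Constraint 2 (Y < X) on D(Y)={2,3,4,5,6} D(X)={1,2,3,4,5}: Y {2,3,4,5,6}->{2,3,4}; X {1,2,3,4,5}->{3,4,5} => REVISION
Constraint 3 (Z != X) on D(Z)={1,3} D(X)={3,4,5}: no change => not a revision
Constraint 4 (U != Y) on D(U)={1,2,4} D(Y)={2,3,4}: no change => not a revision
Total revisions = 2

Answer: 2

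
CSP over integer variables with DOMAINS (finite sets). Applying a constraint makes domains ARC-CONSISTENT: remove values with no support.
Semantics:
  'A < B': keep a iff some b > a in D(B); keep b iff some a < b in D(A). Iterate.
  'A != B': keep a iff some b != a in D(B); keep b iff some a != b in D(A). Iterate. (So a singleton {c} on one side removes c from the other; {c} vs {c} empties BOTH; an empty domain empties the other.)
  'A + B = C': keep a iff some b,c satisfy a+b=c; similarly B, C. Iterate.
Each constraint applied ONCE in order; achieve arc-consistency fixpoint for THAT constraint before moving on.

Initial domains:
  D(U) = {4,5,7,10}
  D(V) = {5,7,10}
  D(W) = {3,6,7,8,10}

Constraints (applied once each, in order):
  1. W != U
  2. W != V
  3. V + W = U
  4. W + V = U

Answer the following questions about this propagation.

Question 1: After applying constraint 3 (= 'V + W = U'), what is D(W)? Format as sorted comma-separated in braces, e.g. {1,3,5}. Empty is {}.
Answer: {3}

Derivation:
Constraint 1 (W != U) on D(W)={3,6,7,8,10} D(U)={4,5,7,10}: no change
Constraint 2 (W != V) on D(W)={3,6,7,8,10} D(V)={5,7,10}: no change
Constraint 3 (V + W = U) on D(V)={5,7,10} D(W)={3,6,7,8,10} D(U)={4,5,7,10}: V {5,7,10}->{7}; W {3,6,7,8,10}->{3}; U {4,5,7,10}->{10}
So after constraint 3: D(W) = {3}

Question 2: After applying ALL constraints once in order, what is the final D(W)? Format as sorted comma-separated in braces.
Constraint 1 (W != U) on D(W)={3,6,7,8,10} D(U)={4,5,7,10}: no change
Constraint 2 (W != V) on D(W)={3,6,7,8,10} D(V)={5,7,10}: no change
Constraint 3 (V + W = U) on D(V)={5,7,10} D(W)={3,6,7,8,10} D(U)={4,5,7,10}: V {5,7,10}->{7}; W {3,6,7,8,10}->{3}; U {4,5,7,10}->{10}
Constraint 4 (W + V = U) on D(W)={3} D(V)={7} D(U)={10}: no change
So after all 4 constraints: D(W) = {3}

Answer: {3}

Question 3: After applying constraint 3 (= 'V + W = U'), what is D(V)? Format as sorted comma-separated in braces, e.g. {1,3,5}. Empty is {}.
Constraint 1 (W != U) on D(W)={3,6,7,8,10} D(U)={4,5,7,10}: no change
Constraint 2 (W != V) on D(W)={3,6,7,8,10} D(V)={5,7,10}: no change
Constraint 3 (V + W = U) on D(V)={5,7,10} D(W)={3,6,7,8,10} D(U)={4,5,7,10}: V {5,7,10}->{7}; W {3,6,7,8,10}->{3}; U {4,5,7,10}->{10}
So after constraint 3: D(V) = {7}

Answer: {7}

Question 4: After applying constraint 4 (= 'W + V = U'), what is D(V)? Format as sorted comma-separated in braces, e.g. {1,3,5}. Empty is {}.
Constraint 1 (W != U) on D(W)={3,6,7,8,10} D(U)={4,5,7,10}: no change
Constraint 2 (W != V) on D(W)={3,6,7,8,10} D(V)={5,7,10}: no change
Constraint 3 (V + W = U) on D(V)={5,7,10} D(W)={3,6,7,8,10} D(U)={4,5,7,10}: V {5,7,10}->{7}; W {3,6,7,8,10}->{3}; U {4,5,7,10}->{10}
Constraint 4 (W + V = U) on D(W)={3} D(V)={7} D(U)={10}: no change
So after constraint 4: D(V) = {7}

Answer: {7}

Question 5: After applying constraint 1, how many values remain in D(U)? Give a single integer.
Answer: 4

Derivation:
Constraint 1 (W != U) on D(W)={3,6,7,8,10} D(U)={4,5,7,10}: no change
So after constraint 1: D(U)={4,5,7,10}, size = 4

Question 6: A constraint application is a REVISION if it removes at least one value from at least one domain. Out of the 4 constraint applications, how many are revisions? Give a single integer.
Constraint 1 (W != U) on D(W)={3,6,7,8,10} D(U)={4,5,7,10}: no change => not a revision
Constraint 2 (W != V) on D(W)={3,6,7,8,10} D(V)={5,7,10}: no change => not a revision
Constraint 3 (V + W = U) on D(V)={5,7,10} D(W)={3,6,7,8,10} D(U)={4,5,7,10}: V {5,7,10}->{7}; W {3,6,7,8,10}->{3}; U {4,5,7,10}->{10} => REVISION
Constraint 4 (W + V = U) on D(W)={3} D(V)={7} D(U)={10}: no change => not a revision
Total revisions = 1

Answer: 1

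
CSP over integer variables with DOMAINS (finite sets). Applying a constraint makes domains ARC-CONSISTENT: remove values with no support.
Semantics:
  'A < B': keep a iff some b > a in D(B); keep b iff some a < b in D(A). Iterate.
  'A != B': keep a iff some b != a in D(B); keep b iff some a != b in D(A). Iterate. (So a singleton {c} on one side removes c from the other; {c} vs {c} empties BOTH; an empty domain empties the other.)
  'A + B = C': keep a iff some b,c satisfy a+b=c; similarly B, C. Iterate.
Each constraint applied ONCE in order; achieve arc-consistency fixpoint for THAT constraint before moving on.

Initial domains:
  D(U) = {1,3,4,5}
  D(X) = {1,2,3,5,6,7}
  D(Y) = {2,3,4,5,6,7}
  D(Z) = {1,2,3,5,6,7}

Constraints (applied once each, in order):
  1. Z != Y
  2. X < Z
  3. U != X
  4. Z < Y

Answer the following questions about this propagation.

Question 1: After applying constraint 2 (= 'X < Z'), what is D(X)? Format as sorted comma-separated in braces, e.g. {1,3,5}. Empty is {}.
Constraint 1 (Z != Y) on D(Z)={1,2,3,5,6,7} D(Y)={2,3,4,5,6,7}: no change
Constraint 2 (X < Z) on D(X)={1,2,3,5,6,7} D(Z)={1,2,3,5,6,7}: X {1,2,3,5,6,7}->{1,2,3,5,6}; Z {1,2,3,5,6,7}->{2,3,5,6,7}
So after constraint 2: D(X) = {1,2,3,5,6}

Answer: {1,2,3,5,6}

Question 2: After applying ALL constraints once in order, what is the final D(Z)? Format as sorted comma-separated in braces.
Constraint 1 (Z != Y) on D(Z)={1,2,3,5,6,7} D(Y)={2,3,4,5,6,7}: no change
Constraint 2 (X < Z) on D(X)={1,2,3,5,6,7} D(Z)={1,2,3,5,6,7}: X {1,2,3,5,6,7}->{1,2,3,5,6}; Z {1,2,3,5,6,7}->{2,3,5,6,7}
Constraint 3 (U != X) on D(U)={1,3,4,5} D(X)={1,2,3,5,6}: no change
Constraint 4 (Z < Y) on D(Z)={2,3,5,6,7} D(Y)={2,3,4,5,6,7}: Z {2,3,5,6,7}->{2,3,5,6}; Y {2,3,4,5,6,7}->{3,4,5,6,7}
So after all 4 constraints: D(Z) = {2,3,5,6}

Answer: {2,3,5,6}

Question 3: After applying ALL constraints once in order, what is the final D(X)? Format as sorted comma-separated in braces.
Answer: {1,2,3,5,6}

Derivation:
Constraint 1 (Z != Y) on D(Z)={1,2,3,5,6,7} D(Y)={2,3,4,5,6,7}: no change
Constraint 2 (X < Z) on D(X)={1,2,3,5,6,7} D(Z)={1,2,3,5,6,7}: X {1,2,3,5,6,7}->{1,2,3,5,6}; Z {1,2,3,5,6,7}->{2,3,5,6,7}
Constraint 3 (U != X) on D(U)={1,3,4,5} D(X)={1,2,3,5,6}: no change
Constraint 4 (Z < Y) on D(Z)={2,3,5,6,7} D(Y)={2,3,4,5,6,7}: Z {2,3,5,6,7}->{2,3,5,6}; Y {2,3,4,5,6,7}->{3,4,5,6,7}
So after all 4 constraints: D(X) = {1,2,3,5,6}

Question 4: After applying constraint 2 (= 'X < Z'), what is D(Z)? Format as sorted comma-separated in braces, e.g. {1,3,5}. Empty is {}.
Constraint 1 (Z != Y) on D(Z)={1,2,3,5,6,7} D(Y)={2,3,4,5,6,7}: no change
Constraint 2 (X < Z) on D(X)={1,2,3,5,6,7} D(Z)={1,2,3,5,6,7}: X {1,2,3,5,6,7}->{1,2,3,5,6}; Z {1,2,3,5,6,7}->{2,3,5,6,7}
So after constraint 2: D(Z) = {2,3,5,6,7}

Answer: {2,3,5,6,7}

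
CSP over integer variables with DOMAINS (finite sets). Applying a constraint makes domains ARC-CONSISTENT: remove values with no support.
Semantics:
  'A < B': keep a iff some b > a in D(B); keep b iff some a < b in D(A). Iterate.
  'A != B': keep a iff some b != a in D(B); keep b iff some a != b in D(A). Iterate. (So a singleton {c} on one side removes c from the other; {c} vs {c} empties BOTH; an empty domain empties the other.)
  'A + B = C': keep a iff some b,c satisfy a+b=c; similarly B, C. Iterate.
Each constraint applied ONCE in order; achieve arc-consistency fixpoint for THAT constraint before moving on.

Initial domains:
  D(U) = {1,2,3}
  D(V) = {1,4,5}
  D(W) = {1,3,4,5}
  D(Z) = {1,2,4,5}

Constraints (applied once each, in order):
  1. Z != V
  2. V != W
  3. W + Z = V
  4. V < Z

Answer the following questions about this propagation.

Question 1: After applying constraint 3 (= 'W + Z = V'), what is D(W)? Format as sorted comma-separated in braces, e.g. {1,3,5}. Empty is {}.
Constraint 1 (Z != V) on D(Z)={1,2,4,5} D(V)={1,4,5}: no change
Constraint 2 (V != W) on D(V)={1,4,5} D(W)={1,3,4,5}: no change
Constraint 3 (W + Z = V) on D(W)={1,3,4,5} D(Z)={1,2,4,5} D(V)={1,4,5}: W {1,3,4,5}->{1,3,4}; Z {1,2,4,5}->{1,2,4}; V {1,4,5}->{4,5}
So after constraint 3: D(W) = {1,3,4}

Answer: {1,3,4}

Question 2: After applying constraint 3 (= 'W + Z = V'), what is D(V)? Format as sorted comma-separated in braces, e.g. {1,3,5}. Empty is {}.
Answer: {4,5}

Derivation:
Constraint 1 (Z != V) on D(Z)={1,2,4,5} D(V)={1,4,5}: no change
Constraint 2 (V != W) on D(V)={1,4,5} D(W)={1,3,4,5}: no change
Constraint 3 (W + Z = V) on D(W)={1,3,4,5} D(Z)={1,2,4,5} D(V)={1,4,5}: W {1,3,4,5}->{1,3,4}; Z {1,2,4,5}->{1,2,4}; V {1,4,5}->{4,5}
So after constraint 3: D(V) = {4,5}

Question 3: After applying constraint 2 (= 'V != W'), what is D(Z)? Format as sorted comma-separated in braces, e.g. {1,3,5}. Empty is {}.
Answer: {1,2,4,5}

Derivation:
Constraint 1 (Z != V) on D(Z)={1,2,4,5} D(V)={1,4,5}: no change
Constraint 2 (V != W) on D(V)={1,4,5} D(W)={1,3,4,5}: no change
So after constraint 2: D(Z) = {1,2,4,5}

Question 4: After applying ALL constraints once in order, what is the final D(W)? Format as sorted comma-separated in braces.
Constraint 1 (Z != V) on D(Z)={1,2,4,5} D(V)={1,4,5}: no change
Constraint 2 (V != W) on D(V)={1,4,5} D(W)={1,3,4,5}: no change
Constraint 3 (W + Z = V) on D(W)={1,3,4,5} D(Z)={1,2,4,5} D(V)={1,4,5}: W {1,3,4,5}->{1,3,4}; Z {1,2,4,5}->{1,2,4}; V {1,4,5}->{4,5}
Constraint 4 (V < Z) on D(V)={4,5} D(Z)={1,2,4}: V {4,5}->{}; Z {1,2,4}->{}
So after all 4 constraints: D(W) = {1,3,4}

Answer: {1,3,4}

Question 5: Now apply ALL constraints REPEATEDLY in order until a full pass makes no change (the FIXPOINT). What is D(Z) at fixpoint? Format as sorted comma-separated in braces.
Answer: {}

Derivation:
pass 0 (initial): D(Z)={1,2,4,5}
pass 1: V {1,4,5}->{}; W {1,3,4,5}->{1,3,4}; Z {1,2,4,5}->{}
pass 2: W {1,3,4}->{}
pass 3: no change
Fixpoint after 3 passes: D(Z) = {}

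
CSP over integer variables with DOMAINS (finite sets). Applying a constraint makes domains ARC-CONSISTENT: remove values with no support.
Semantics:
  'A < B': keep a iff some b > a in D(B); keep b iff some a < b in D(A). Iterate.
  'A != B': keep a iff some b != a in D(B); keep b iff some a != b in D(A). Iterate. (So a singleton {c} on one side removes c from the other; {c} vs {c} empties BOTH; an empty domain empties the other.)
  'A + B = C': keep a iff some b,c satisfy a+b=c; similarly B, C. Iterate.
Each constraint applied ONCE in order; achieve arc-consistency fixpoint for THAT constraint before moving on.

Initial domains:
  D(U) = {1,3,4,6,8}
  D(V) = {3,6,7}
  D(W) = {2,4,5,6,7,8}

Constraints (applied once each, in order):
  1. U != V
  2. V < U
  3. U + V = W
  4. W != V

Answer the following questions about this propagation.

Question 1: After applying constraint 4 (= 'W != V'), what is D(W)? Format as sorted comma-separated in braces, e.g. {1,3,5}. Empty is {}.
Answer: {7}

Derivation:
Constraint 1 (U != V) on D(U)={1,3,4,6,8} D(V)={3,6,7}: no change
Constraint 2 (V < U) on D(V)={3,6,7} D(U)={1,3,4,6,8}: U {1,3,4,6,8}->{4,6,8}
Constraint 3 (U + V = W) on D(U)={4,6,8} D(V)={3,6,7} D(W)={2,4,5,6,7,8}: U {4,6,8}->{4}; V {3,6,7}->{3}; W {2,4,5,6,7,8}->{7}
Constraint 4 (W != V) on D(W)={7} D(V)={3}: no change
So after constraint 4: D(W) = {7}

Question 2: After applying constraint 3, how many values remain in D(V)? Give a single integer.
Constraint 1 (U != V) on D(U)={1,3,4,6,8} D(V)={3,6,7}: no change
Constraint 2 (V < U) on D(V)={3,6,7} D(U)={1,3,4,6,8}: U {1,3,4,6,8}->{4,6,8}
Constraint 3 (U + V = W) on D(U)={4,6,8} D(V)={3,6,7} D(W)={2,4,5,6,7,8}: U {4,6,8}->{4}; V {3,6,7}->{3}; W {2,4,5,6,7,8}->{7}
So after constraint 3: D(V)={3}, size = 1

Answer: 1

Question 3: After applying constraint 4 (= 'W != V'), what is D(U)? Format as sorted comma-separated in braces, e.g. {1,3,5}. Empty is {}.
Constraint 1 (U != V) on D(U)={1,3,4,6,8} D(V)={3,6,7}: no change
Constraint 2 (V < U) on D(V)={3,6,7} D(U)={1,3,4,6,8}: U {1,3,4,6,8}->{4,6,8}
Constraint 3 (U + V = W) on D(U)={4,6,8} D(V)={3,6,7} D(W)={2,4,5,6,7,8}: U {4,6,8}->{4}; V {3,6,7}->{3}; W {2,4,5,6,7,8}->{7}
Constraint 4 (W != V) on D(W)={7} D(V)={3}: no change
So after constraint 4: D(U) = {4}

Answer: {4}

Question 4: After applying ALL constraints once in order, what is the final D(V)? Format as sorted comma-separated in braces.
Answer: {3}

Derivation:
Constraint 1 (U != V) on D(U)={1,3,4,6,8} D(V)={3,6,7}: no change
Constraint 2 (V < U) on D(V)={3,6,7} D(U)={1,3,4,6,8}: U {1,3,4,6,8}->{4,6,8}
Constraint 3 (U + V = W) on D(U)={4,6,8} D(V)={3,6,7} D(W)={2,4,5,6,7,8}: U {4,6,8}->{4}; V {3,6,7}->{3}; W {2,4,5,6,7,8}->{7}
Constraint 4 (W != V) on D(W)={7} D(V)={3}: no change
So after all 4 constraints: D(V) = {3}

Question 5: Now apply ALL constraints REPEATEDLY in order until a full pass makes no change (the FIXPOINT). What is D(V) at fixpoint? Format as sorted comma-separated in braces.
Answer: {3}

Derivation:
pass 0 (initial): D(V)={3,6,7}
pass 1: U {1,3,4,6,8}->{4}; V {3,6,7}->{3}; W {2,4,5,6,7,8}->{7}
pass 2: no change
Fixpoint after 2 passes: D(V) = {3}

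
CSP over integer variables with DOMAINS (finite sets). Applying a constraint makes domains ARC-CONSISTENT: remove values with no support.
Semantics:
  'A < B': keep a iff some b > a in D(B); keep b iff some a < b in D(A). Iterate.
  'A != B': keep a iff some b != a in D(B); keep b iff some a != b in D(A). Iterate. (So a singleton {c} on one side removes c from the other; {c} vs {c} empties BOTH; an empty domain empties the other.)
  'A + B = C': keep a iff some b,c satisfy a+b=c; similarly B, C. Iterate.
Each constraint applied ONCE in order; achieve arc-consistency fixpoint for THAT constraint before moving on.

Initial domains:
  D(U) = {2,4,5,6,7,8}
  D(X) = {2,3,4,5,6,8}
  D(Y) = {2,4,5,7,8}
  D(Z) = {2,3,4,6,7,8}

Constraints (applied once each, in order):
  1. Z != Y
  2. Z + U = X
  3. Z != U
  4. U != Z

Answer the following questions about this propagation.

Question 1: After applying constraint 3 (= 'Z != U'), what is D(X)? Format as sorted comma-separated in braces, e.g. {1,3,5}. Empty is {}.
Answer: {4,5,6,8}

Derivation:
Constraint 1 (Z != Y) on D(Z)={2,3,4,6,7,8} D(Y)={2,4,5,7,8}: no change
Constraint 2 (Z + U = X) on D(Z)={2,3,4,6,7,8} D(U)={2,4,5,6,7,8} D(X)={2,3,4,5,6,8}: Z {2,3,4,6,7,8}->{2,3,4,6}; U {2,4,5,6,7,8}->{2,4,5,6}; X {2,3,4,5,6,8}->{4,5,6,8}
Constraint 3 (Z != U) on D(Z)={2,3,4,6} D(U)={2,4,5,6}: no change
So after constraint 3: D(X) = {4,5,6,8}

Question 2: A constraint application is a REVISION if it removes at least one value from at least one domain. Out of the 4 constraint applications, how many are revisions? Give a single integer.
Constraint 1 (Z != Y) on D(Z)={2,3,4,6,7,8} D(Y)={2,4,5,7,8}: no change => not a revision
Constraint 2 (Z + U = X) on D(Z)={2,3,4,6,7,8} D(U)={2,4,5,6,7,8} D(X)={2,3,4,5,6,8}: Z {2,3,4,6,7,8}->{2,3,4,6}; U {2,4,5,6,7,8}->{2,4,5,6}; X {2,3,4,5,6,8}->{4,5,6,8} => REVISION
Constraint 3 (Z != U) on D(Z)={2,3,4,6} D(U)={2,4,5,6}: no change => not a revision
Constraint 4 (U != Z) on D(U)={2,4,5,6} D(Z)={2,3,4,6}: no change => not a revision
Total revisions = 1

Answer: 1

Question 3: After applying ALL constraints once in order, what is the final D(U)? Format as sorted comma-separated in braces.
Answer: {2,4,5,6}

Derivation:
Constraint 1 (Z != Y) on D(Z)={2,3,4,6,7,8} D(Y)={2,4,5,7,8}: no change
Constraint 2 (Z + U = X) on D(Z)={2,3,4,6,7,8} D(U)={2,4,5,6,7,8} D(X)={2,3,4,5,6,8}: Z {2,3,4,6,7,8}->{2,3,4,6}; U {2,4,5,6,7,8}->{2,4,5,6}; X {2,3,4,5,6,8}->{4,5,6,8}
Constraint 3 (Z != U) on D(Z)={2,3,4,6} D(U)={2,4,5,6}: no change
Constraint 4 (U != Z) on D(U)={2,4,5,6} D(Z)={2,3,4,6}: no change
So after all 4 constraints: D(U) = {2,4,5,6}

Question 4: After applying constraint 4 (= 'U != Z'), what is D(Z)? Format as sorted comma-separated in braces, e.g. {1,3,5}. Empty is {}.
Constraint 1 (Z != Y) on D(Z)={2,3,4,6,7,8} D(Y)={2,4,5,7,8}: no change
Constraint 2 (Z + U = X) on D(Z)={2,3,4,6,7,8} D(U)={2,4,5,6,7,8} D(X)={2,3,4,5,6,8}: Z {2,3,4,6,7,8}->{2,3,4,6}; U {2,4,5,6,7,8}->{2,4,5,6}; X {2,3,4,5,6,8}->{4,5,6,8}
Constraint 3 (Z != U) on D(Z)={2,3,4,6} D(U)={2,4,5,6}: no change
Constraint 4 (U != Z) on D(U)={2,4,5,6} D(Z)={2,3,4,6}: no change
So after constraint 4: D(Z) = {2,3,4,6}

Answer: {2,3,4,6}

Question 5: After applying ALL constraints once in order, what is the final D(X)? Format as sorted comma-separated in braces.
Constraint 1 (Z != Y) on D(Z)={2,3,4,6,7,8} D(Y)={2,4,5,7,8}: no change
Constraint 2 (Z + U = X) on D(Z)={2,3,4,6,7,8} D(U)={2,4,5,6,7,8} D(X)={2,3,4,5,6,8}: Z {2,3,4,6,7,8}->{2,3,4,6}; U {2,4,5,6,7,8}->{2,4,5,6}; X {2,3,4,5,6,8}->{4,5,6,8}
Constraint 3 (Z != U) on D(Z)={2,3,4,6} D(U)={2,4,5,6}: no change
Constraint 4 (U != Z) on D(U)={2,4,5,6} D(Z)={2,3,4,6}: no change
So after all 4 constraints: D(X) = {4,5,6,8}

Answer: {4,5,6,8}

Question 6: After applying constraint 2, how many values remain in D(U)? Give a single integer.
Answer: 4

Derivation:
Constraint 1 (Z != Y) on D(Z)={2,3,4,6,7,8} D(Y)={2,4,5,7,8}: no change
Constraint 2 (Z + U = X) on D(Z)={2,3,4,6,7,8} D(U)={2,4,5,6,7,8} D(X)={2,3,4,5,6,8}: Z {2,3,4,6,7,8}->{2,3,4,6}; U {2,4,5,6,7,8}->{2,4,5,6}; X {2,3,4,5,6,8}->{4,5,6,8}
So after constraint 2: D(U)={2,4,5,6}, size = 4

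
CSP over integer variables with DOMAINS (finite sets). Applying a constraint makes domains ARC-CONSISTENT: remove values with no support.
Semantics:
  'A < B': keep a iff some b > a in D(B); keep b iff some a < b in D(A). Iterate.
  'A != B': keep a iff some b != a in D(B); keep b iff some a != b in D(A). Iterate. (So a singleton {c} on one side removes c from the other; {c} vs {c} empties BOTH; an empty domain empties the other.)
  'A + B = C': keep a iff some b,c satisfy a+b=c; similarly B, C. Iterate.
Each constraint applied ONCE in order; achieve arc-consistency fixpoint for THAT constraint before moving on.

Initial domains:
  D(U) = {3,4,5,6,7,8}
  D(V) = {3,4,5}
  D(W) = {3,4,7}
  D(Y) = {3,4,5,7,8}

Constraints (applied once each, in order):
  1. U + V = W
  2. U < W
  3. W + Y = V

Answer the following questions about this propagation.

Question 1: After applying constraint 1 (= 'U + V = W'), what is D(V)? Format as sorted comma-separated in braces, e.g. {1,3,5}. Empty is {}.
Answer: {3,4}

Derivation:
Constraint 1 (U + V = W) on D(U)={3,4,5,6,7,8} D(V)={3,4,5} D(W)={3,4,7}: U {3,4,5,6,7,8}->{3,4}; V {3,4,5}->{3,4}; W {3,4,7}->{7}
So after constraint 1: D(V) = {3,4}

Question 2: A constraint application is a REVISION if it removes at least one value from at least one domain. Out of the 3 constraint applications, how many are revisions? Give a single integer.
Answer: 2

Derivation:
Constraint 1 (U + V = W) on D(U)={3,4,5,6,7,8} D(V)={3,4,5} D(W)={3,4,7}: U {3,4,5,6,7,8}->{3,4}; V {3,4,5}->{3,4}; W {3,4,7}->{7} => REVISION
Constraint 2 (U < W) on D(U)={3,4} D(W)={7}: no change => not a revision
Constraint 3 (W + Y = V) on D(W)={7} D(Y)={3,4,5,7,8} D(V)={3,4}: W {7}->{}; Y {3,4,5,7,8}->{}; V {3,4}->{} => REVISION
Total revisions = 2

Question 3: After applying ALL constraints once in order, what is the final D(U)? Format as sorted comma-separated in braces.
Constraint 1 (U + V = W) on D(U)={3,4,5,6,7,8} D(V)={3,4,5} D(W)={3,4,7}: U {3,4,5,6,7,8}->{3,4}; V {3,4,5}->{3,4}; W {3,4,7}->{7}
Constraint 2 (U < W) on D(U)={3,4} D(W)={7}: no change
Constraint 3 (W + Y = V) on D(W)={7} D(Y)={3,4,5,7,8} D(V)={3,4}: W {7}->{}; Y {3,4,5,7,8}->{}; V {3,4}->{}
So after all 3 constraints: D(U) = {3,4}

Answer: {3,4}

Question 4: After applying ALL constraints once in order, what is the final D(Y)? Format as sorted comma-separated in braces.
Constraint 1 (U + V = W) on D(U)={3,4,5,6,7,8} D(V)={3,4,5} D(W)={3,4,7}: U {3,4,5,6,7,8}->{3,4}; V {3,4,5}->{3,4}; W {3,4,7}->{7}
Constraint 2 (U < W) on D(U)={3,4} D(W)={7}: no change
Constraint 3 (W + Y = V) on D(W)={7} D(Y)={3,4,5,7,8} D(V)={3,4}: W {7}->{}; Y {3,4,5,7,8}->{}; V {3,4}->{}
So after all 3 constraints: D(Y) = {}

Answer: {}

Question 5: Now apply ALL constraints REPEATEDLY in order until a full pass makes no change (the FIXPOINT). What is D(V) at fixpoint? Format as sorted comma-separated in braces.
pass 0 (initial): D(V)={3,4,5}
pass 1: U {3,4,5,6,7,8}->{3,4}; V {3,4,5}->{}; W {3,4,7}->{}; Y {3,4,5,7,8}->{}
pass 2: U {3,4}->{}
pass 3: no change
Fixpoint after 3 passes: D(V) = {}

Answer: {}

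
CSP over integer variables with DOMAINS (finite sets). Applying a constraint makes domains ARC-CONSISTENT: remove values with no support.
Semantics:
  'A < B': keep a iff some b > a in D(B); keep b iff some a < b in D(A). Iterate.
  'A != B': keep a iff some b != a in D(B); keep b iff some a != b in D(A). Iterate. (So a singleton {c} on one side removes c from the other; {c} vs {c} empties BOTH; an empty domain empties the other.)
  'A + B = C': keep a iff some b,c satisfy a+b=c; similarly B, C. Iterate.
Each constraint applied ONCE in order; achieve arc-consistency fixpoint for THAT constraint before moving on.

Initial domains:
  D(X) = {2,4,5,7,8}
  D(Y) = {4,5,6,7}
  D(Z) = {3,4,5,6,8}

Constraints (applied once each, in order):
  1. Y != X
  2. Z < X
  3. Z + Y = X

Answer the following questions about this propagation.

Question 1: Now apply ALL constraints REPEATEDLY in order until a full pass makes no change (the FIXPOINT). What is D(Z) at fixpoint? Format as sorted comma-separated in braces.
pass 0 (initial): D(Z)={3,4,5,6,8}
pass 1: X {2,4,5,7,8}->{7,8}; Y {4,5,6,7}->{4,5}; Z {3,4,5,6,8}->{3,4}
pass 2: no change
Fixpoint after 2 passes: D(Z) = {3,4}

Answer: {3,4}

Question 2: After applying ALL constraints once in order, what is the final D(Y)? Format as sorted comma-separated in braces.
Answer: {4,5}

Derivation:
Constraint 1 (Y != X) on D(Y)={4,5,6,7} D(X)={2,4,5,7,8}: no change
Constraint 2 (Z < X) on D(Z)={3,4,5,6,8} D(X)={2,4,5,7,8}: Z {3,4,5,6,8}->{3,4,5,6}; X {2,4,5,7,8}->{4,5,7,8}
Constraint 3 (Z + Y = X) on D(Z)={3,4,5,6} D(Y)={4,5,6,7} D(X)={4,5,7,8}: Z {3,4,5,6}->{3,4}; Y {4,5,6,7}->{4,5}; X {4,5,7,8}->{7,8}
So after all 3 constraints: D(Y) = {4,5}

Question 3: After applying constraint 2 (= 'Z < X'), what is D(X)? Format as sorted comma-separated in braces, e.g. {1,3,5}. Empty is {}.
Constraint 1 (Y != X) on D(Y)={4,5,6,7} D(X)={2,4,5,7,8}: no change
Constraint 2 (Z < X) on D(Z)={3,4,5,6,8} D(X)={2,4,5,7,8}: Z {3,4,5,6,8}->{3,4,5,6}; X {2,4,5,7,8}->{4,5,7,8}
So after constraint 2: D(X) = {4,5,7,8}

Answer: {4,5,7,8}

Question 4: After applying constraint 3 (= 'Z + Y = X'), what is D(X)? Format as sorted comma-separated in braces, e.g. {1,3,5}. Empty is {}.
Answer: {7,8}

Derivation:
Constraint 1 (Y != X) on D(Y)={4,5,6,7} D(X)={2,4,5,7,8}: no change
Constraint 2 (Z < X) on D(Z)={3,4,5,6,8} D(X)={2,4,5,7,8}: Z {3,4,5,6,8}->{3,4,5,6}; X {2,4,5,7,8}->{4,5,7,8}
Constraint 3 (Z + Y = X) on D(Z)={3,4,5,6} D(Y)={4,5,6,7} D(X)={4,5,7,8}: Z {3,4,5,6}->{3,4}; Y {4,5,6,7}->{4,5}; X {4,5,7,8}->{7,8}
So after constraint 3: D(X) = {7,8}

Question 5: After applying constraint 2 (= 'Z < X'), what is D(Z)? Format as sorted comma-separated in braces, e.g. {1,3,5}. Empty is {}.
Constraint 1 (Y != X) on D(Y)={4,5,6,7} D(X)={2,4,5,7,8}: no change
Constraint 2 (Z < X) on D(Z)={3,4,5,6,8} D(X)={2,4,5,7,8}: Z {3,4,5,6,8}->{3,4,5,6}; X {2,4,5,7,8}->{4,5,7,8}
So after constraint 2: D(Z) = {3,4,5,6}

Answer: {3,4,5,6}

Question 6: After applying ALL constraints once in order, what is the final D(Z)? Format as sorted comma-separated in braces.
Constraint 1 (Y != X) on D(Y)={4,5,6,7} D(X)={2,4,5,7,8}: no change
Constraint 2 (Z < X) on D(Z)={3,4,5,6,8} D(X)={2,4,5,7,8}: Z {3,4,5,6,8}->{3,4,5,6}; X {2,4,5,7,8}->{4,5,7,8}
Constraint 3 (Z + Y = X) on D(Z)={3,4,5,6} D(Y)={4,5,6,7} D(X)={4,5,7,8}: Z {3,4,5,6}->{3,4}; Y {4,5,6,7}->{4,5}; X {4,5,7,8}->{7,8}
So after all 3 constraints: D(Z) = {3,4}

Answer: {3,4}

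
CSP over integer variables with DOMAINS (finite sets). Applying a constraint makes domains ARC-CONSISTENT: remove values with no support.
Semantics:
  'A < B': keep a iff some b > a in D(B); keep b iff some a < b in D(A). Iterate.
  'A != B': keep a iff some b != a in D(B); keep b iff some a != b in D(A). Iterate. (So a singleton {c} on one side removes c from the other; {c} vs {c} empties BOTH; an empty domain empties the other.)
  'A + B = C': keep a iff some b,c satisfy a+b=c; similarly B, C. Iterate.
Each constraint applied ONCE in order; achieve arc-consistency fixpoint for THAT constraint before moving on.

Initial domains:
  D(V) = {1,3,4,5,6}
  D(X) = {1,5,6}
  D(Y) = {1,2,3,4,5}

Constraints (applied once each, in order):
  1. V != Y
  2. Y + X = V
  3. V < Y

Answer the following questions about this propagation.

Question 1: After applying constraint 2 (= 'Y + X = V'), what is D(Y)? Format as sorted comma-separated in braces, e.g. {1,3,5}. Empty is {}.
Constraint 1 (V != Y) on D(V)={1,3,4,5,6} D(Y)={1,2,3,4,5}: no change
Constraint 2 (Y + X = V) on D(Y)={1,2,3,4,5} D(X)={1,5,6} D(V)={1,3,4,5,6}: X {1,5,6}->{1,5}; V {1,3,4,5,6}->{3,4,5,6}
So after constraint 2: D(Y) = {1,2,3,4,5}

Answer: {1,2,3,4,5}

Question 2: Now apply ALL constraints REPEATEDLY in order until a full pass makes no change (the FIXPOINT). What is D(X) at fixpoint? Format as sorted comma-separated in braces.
pass 0 (initial): D(X)={1,5,6}
pass 1: V {1,3,4,5,6}->{3,4}; X {1,5,6}->{1,5}; Y {1,2,3,4,5}->{4,5}
pass 2: V {3,4}->{}; X {1,5}->{}; Y {4,5}->{}
pass 3: no change
Fixpoint after 3 passes: D(X) = {}

Answer: {}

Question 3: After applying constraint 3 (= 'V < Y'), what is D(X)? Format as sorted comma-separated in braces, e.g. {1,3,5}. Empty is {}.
Constraint 1 (V != Y) on D(V)={1,3,4,5,6} D(Y)={1,2,3,4,5}: no change
Constraint 2 (Y + X = V) on D(Y)={1,2,3,4,5} D(X)={1,5,6} D(V)={1,3,4,5,6}: X {1,5,6}->{1,5}; V {1,3,4,5,6}->{3,4,5,6}
Constraint 3 (V < Y) on D(V)={3,4,5,6} D(Y)={1,2,3,4,5}: V {3,4,5,6}->{3,4}; Y {1,2,3,4,5}->{4,5}
So after constraint 3: D(X) = {1,5}

Answer: {1,5}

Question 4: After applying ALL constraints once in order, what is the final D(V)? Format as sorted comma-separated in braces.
Constraint 1 (V != Y) on D(V)={1,3,4,5,6} D(Y)={1,2,3,4,5}: no change
Constraint 2 (Y + X = V) on D(Y)={1,2,3,4,5} D(X)={1,5,6} D(V)={1,3,4,5,6}: X {1,5,6}->{1,5}; V {1,3,4,5,6}->{3,4,5,6}
Constraint 3 (V < Y) on D(V)={3,4,5,6} D(Y)={1,2,3,4,5}: V {3,4,5,6}->{3,4}; Y {1,2,3,4,5}->{4,5}
So after all 3 constraints: D(V) = {3,4}

Answer: {3,4}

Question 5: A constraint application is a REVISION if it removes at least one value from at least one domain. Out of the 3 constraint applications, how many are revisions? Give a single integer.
Constraint 1 (V != Y) on D(V)={1,3,4,5,6} D(Y)={1,2,3,4,5}: no change => not a revision
Constraint 2 (Y + X = V) on D(Y)={1,2,3,4,5} D(X)={1,5,6} D(V)={1,3,4,5,6}: X {1,5,6}->{1,5}; V {1,3,4,5,6}->{3,4,5,6} => REVISION
Constraint 3 (V < Y) on D(V)={3,4,5,6} D(Y)={1,2,3,4,5}: V {3,4,5,6}->{3,4}; Y {1,2,3,4,5}->{4,5} => REVISION
Total revisions = 2

Answer: 2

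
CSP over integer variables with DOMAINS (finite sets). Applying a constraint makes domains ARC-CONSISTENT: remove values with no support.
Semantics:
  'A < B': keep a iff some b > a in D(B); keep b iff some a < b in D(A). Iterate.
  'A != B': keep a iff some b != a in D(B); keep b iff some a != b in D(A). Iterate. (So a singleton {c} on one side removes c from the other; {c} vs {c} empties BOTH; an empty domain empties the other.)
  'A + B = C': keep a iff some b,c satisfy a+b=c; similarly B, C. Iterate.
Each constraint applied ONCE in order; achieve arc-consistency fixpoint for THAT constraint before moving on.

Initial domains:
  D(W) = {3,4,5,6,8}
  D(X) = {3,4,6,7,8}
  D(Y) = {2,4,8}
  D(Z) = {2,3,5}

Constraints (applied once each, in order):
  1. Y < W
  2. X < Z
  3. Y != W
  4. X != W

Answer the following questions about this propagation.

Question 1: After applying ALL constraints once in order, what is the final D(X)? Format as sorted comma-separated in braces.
Answer: {3,4}

Derivation:
Constraint 1 (Y < W) on D(Y)={2,4,8} D(W)={3,4,5,6,8}: Y {2,4,8}->{2,4}
Constraint 2 (X < Z) on D(X)={3,4,6,7,8} D(Z)={2,3,5}: X {3,4,6,7,8}->{3,4}; Z {2,3,5}->{5}
Constraint 3 (Y != W) on D(Y)={2,4} D(W)={3,4,5,6,8}: no change
Constraint 4 (X != W) on D(X)={3,4} D(W)={3,4,5,6,8}: no change
So after all 4 constraints: D(X) = {3,4}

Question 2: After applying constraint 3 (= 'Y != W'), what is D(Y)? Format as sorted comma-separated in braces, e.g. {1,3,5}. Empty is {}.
Answer: {2,4}

Derivation:
Constraint 1 (Y < W) on D(Y)={2,4,8} D(W)={3,4,5,6,8}: Y {2,4,8}->{2,4}
Constraint 2 (X < Z) on D(X)={3,4,6,7,8} D(Z)={2,3,5}: X {3,4,6,7,8}->{3,4}; Z {2,3,5}->{5}
Constraint 3 (Y != W) on D(Y)={2,4} D(W)={3,4,5,6,8}: no change
So after constraint 3: D(Y) = {2,4}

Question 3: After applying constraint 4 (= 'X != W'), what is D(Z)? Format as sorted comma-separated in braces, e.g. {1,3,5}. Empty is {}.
Answer: {5}

Derivation:
Constraint 1 (Y < W) on D(Y)={2,4,8} D(W)={3,4,5,6,8}: Y {2,4,8}->{2,4}
Constraint 2 (X < Z) on D(X)={3,4,6,7,8} D(Z)={2,3,5}: X {3,4,6,7,8}->{3,4}; Z {2,3,5}->{5}
Constraint 3 (Y != W) on D(Y)={2,4} D(W)={3,4,5,6,8}: no change
Constraint 4 (X != W) on D(X)={3,4} D(W)={3,4,5,6,8}: no change
So after constraint 4: D(Z) = {5}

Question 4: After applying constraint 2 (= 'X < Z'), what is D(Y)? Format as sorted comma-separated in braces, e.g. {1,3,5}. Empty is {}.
Constraint 1 (Y < W) on D(Y)={2,4,8} D(W)={3,4,5,6,8}: Y {2,4,8}->{2,4}
Constraint 2 (X < Z) on D(X)={3,4,6,7,8} D(Z)={2,3,5}: X {3,4,6,7,8}->{3,4}; Z {2,3,5}->{5}
So after constraint 2: D(Y) = {2,4}

Answer: {2,4}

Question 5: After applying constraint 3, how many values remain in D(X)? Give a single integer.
Constraint 1 (Y < W) on D(Y)={2,4,8} D(W)={3,4,5,6,8}: Y {2,4,8}->{2,4}
Constraint 2 (X < Z) on D(X)={3,4,6,7,8} D(Z)={2,3,5}: X {3,4,6,7,8}->{3,4}; Z {2,3,5}->{5}
Constraint 3 (Y != W) on D(Y)={2,4} D(W)={3,4,5,6,8}: no change
So after constraint 3: D(X)={3,4}, size = 2

Answer: 2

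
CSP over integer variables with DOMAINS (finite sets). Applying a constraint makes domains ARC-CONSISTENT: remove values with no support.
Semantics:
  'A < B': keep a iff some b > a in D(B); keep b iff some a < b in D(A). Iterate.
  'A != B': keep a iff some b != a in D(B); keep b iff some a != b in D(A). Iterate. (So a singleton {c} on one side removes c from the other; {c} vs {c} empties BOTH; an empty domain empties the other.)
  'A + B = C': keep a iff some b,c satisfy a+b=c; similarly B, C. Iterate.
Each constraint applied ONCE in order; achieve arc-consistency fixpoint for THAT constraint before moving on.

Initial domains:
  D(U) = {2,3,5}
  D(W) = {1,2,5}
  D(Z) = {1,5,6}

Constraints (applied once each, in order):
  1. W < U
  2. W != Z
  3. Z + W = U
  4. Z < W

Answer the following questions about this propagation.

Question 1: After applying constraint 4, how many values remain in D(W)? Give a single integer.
Answer: 1

Derivation:
Constraint 1 (W < U) on D(W)={1,2,5} D(U)={2,3,5}: W {1,2,5}->{1,2}
Constraint 2 (W != Z) on D(W)={1,2} D(Z)={1,5,6}: no change
Constraint 3 (Z + W = U) on D(Z)={1,5,6} D(W)={1,2} D(U)={2,3,5}: Z {1,5,6}->{1}; U {2,3,5}->{2,3}
Constraint 4 (Z < W) on D(Z)={1} D(W)={1,2}: W {1,2}->{2}
So after constraint 4: D(W)={2}, size = 1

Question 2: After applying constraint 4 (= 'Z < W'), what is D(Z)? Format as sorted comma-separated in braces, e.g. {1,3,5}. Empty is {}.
Constraint 1 (W < U) on D(W)={1,2,5} D(U)={2,3,5}: W {1,2,5}->{1,2}
Constraint 2 (W != Z) on D(W)={1,2} D(Z)={1,5,6}: no change
Constraint 3 (Z + W = U) on D(Z)={1,5,6} D(W)={1,2} D(U)={2,3,5}: Z {1,5,6}->{1}; U {2,3,5}->{2,3}
Constraint 4 (Z < W) on D(Z)={1} D(W)={1,2}: W {1,2}->{2}
So after constraint 4: D(Z) = {1}

Answer: {1}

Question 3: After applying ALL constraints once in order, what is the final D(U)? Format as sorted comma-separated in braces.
Constraint 1 (W < U) on D(W)={1,2,5} D(U)={2,3,5}: W {1,2,5}->{1,2}
Constraint 2 (W != Z) on D(W)={1,2} D(Z)={1,5,6}: no change
Constraint 3 (Z + W = U) on D(Z)={1,5,6} D(W)={1,2} D(U)={2,3,5}: Z {1,5,6}->{1}; U {2,3,5}->{2,3}
Constraint 4 (Z < W) on D(Z)={1} D(W)={1,2}: W {1,2}->{2}
So after all 4 constraints: D(U) = {2,3}

Answer: {2,3}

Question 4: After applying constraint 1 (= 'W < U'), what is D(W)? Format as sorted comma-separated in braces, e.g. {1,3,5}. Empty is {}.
Constraint 1 (W < U) on D(W)={1,2,5} D(U)={2,3,5}: W {1,2,5}->{1,2}
So after constraint 1: D(W) = {1,2}

Answer: {1,2}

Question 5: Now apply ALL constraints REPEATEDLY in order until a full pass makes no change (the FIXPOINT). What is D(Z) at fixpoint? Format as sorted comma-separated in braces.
pass 0 (initial): D(Z)={1,5,6}
pass 1: U {2,3,5}->{2,3}; W {1,2,5}->{2}; Z {1,5,6}->{1}
pass 2: U {2,3}->{3}
pass 3: no change
Fixpoint after 3 passes: D(Z) = {1}

Answer: {1}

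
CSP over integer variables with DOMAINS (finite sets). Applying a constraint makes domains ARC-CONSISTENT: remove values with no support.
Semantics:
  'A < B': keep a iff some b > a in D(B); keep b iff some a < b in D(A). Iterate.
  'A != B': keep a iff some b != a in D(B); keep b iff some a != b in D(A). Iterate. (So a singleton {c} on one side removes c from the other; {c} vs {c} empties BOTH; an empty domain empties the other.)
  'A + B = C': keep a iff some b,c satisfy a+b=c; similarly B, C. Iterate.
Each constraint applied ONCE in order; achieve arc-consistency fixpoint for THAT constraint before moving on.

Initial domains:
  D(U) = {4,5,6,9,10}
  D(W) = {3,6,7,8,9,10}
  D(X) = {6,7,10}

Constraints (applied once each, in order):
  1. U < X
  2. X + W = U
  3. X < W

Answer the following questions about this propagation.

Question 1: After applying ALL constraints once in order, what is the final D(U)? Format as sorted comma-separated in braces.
Constraint 1 (U < X) on D(U)={4,5,6,9,10} D(X)={6,7,10}: U {4,5,6,9,10}->{4,5,6,9}
Constraint 2 (X + W = U) on D(X)={6,7,10} D(W)={3,6,7,8,9,10} D(U)={4,5,6,9}: X {6,7,10}->{6}; W {3,6,7,8,9,10}->{3}; U {4,5,6,9}->{9}
Constraint 3 (X < W) on D(X)={6} D(W)={3}: X {6}->{}; W {3}->{}
So after all 3 constraints: D(U) = {9}

Answer: {9}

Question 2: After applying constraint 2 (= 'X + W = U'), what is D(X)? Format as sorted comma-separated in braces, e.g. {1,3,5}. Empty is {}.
Answer: {6}

Derivation:
Constraint 1 (U < X) on D(U)={4,5,6,9,10} D(X)={6,7,10}: U {4,5,6,9,10}->{4,5,6,9}
Constraint 2 (X + W = U) on D(X)={6,7,10} D(W)={3,6,7,8,9,10} D(U)={4,5,6,9}: X {6,7,10}->{6}; W {3,6,7,8,9,10}->{3}; U {4,5,6,9}->{9}
So after constraint 2: D(X) = {6}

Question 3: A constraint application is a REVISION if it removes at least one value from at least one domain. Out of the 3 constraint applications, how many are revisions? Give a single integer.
Constraint 1 (U < X) on D(U)={4,5,6,9,10} D(X)={6,7,10}: U {4,5,6,9,10}->{4,5,6,9} => REVISION
Constraint 2 (X + W = U) on D(X)={6,7,10} D(W)={3,6,7,8,9,10} D(U)={4,5,6,9}: X {6,7,10}->{6}; W {3,6,7,8,9,10}->{3}; U {4,5,6,9}->{9} => REVISION
Constraint 3 (X < W) on D(X)={6} D(W)={3}: X {6}->{}; W {3}->{} => REVISION
Total revisions = 3

Answer: 3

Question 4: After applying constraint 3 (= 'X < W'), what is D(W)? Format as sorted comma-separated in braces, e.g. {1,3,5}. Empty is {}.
Constraint 1 (U < X) on D(U)={4,5,6,9,10} D(X)={6,7,10}: U {4,5,6,9,10}->{4,5,6,9}
Constraint 2 (X + W = U) on D(X)={6,7,10} D(W)={3,6,7,8,9,10} D(U)={4,5,6,9}: X {6,7,10}->{6}; W {3,6,7,8,9,10}->{3}; U {4,5,6,9}->{9}
Constraint 3 (X < W) on D(X)={6} D(W)={3}: X {6}->{}; W {3}->{}
So after constraint 3: D(W) = {}

Answer: {}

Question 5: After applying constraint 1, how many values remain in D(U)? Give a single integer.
Answer: 4

Derivation:
Constraint 1 (U < X) on D(U)={4,5,6,9,10} D(X)={6,7,10}: U {4,5,6,9,10}->{4,5,6,9}
So after constraint 1: D(U)={4,5,6,9}, size = 4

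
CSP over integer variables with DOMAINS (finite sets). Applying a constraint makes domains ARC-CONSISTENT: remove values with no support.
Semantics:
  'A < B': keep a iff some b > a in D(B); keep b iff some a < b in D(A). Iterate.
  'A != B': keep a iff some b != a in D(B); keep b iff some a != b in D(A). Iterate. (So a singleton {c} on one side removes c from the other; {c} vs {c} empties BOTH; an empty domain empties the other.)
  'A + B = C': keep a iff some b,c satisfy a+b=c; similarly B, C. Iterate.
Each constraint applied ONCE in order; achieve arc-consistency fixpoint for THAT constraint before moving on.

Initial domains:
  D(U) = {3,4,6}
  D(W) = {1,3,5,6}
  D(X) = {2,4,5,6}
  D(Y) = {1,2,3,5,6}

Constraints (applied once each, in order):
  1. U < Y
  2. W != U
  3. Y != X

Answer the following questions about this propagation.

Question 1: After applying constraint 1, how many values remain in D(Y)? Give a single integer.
Answer: 2

Derivation:
Constraint 1 (U < Y) on D(U)={3,4,6} D(Y)={1,2,3,5,6}: U {3,4,6}->{3,4}; Y {1,2,3,5,6}->{5,6}
So after constraint 1: D(Y)={5,6}, size = 2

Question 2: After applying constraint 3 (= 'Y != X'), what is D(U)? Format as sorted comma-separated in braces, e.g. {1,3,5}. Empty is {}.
Answer: {3,4}

Derivation:
Constraint 1 (U < Y) on D(U)={3,4,6} D(Y)={1,2,3,5,6}: U {3,4,6}->{3,4}; Y {1,2,3,5,6}->{5,6}
Constraint 2 (W != U) on D(W)={1,3,5,6} D(U)={3,4}: no change
Constraint 3 (Y != X) on D(Y)={5,6} D(X)={2,4,5,6}: no change
So after constraint 3: D(U) = {3,4}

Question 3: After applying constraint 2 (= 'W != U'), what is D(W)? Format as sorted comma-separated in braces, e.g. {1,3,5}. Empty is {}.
Answer: {1,3,5,6}

Derivation:
Constraint 1 (U < Y) on D(U)={3,4,6} D(Y)={1,2,3,5,6}: U {3,4,6}->{3,4}; Y {1,2,3,5,6}->{5,6}
Constraint 2 (W != U) on D(W)={1,3,5,6} D(U)={3,4}: no change
So after constraint 2: D(W) = {1,3,5,6}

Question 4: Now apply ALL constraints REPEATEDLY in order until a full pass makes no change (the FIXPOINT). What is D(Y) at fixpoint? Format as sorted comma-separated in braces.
Answer: {5,6}

Derivation:
pass 0 (initial): D(Y)={1,2,3,5,6}
pass 1: U {3,4,6}->{3,4}; Y {1,2,3,5,6}->{5,6}
pass 2: no change
Fixpoint after 2 passes: D(Y) = {5,6}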